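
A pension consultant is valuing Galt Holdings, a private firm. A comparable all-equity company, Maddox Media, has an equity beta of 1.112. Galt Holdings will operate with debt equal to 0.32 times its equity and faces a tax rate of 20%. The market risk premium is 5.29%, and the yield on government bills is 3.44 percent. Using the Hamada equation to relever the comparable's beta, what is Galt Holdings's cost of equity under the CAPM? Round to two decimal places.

β_L = β_U × [1 + (1 − t)(D/E)] = 1.112 × [1 + (1 − 0.20) × 0.32]
    = 1.112 × [1 + 0.80 × 0.32] = 1.112 × 1.2560 = 1.3967
E(R) = R_f + β_L × MRP = 3.44% + 1.3967 × 5.29% = 10.83%

10.83%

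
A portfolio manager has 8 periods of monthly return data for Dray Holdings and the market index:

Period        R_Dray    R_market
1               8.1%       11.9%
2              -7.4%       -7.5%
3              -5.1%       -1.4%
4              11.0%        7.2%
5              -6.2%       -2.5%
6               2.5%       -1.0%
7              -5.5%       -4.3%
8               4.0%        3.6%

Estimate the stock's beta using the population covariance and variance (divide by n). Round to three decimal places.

Mean R_i = (8.1 − 7.4 − 5.1 + 11.0 − 6.2 + 2.5 − 5.5 + 4.0) / 8 = 0.1750%
Mean R_m = (11.9 − 7.5 − 1.4 + 7.2 − 2.5 − 1.0 − 4.3 + 3.6) / 8 = 0.7500%
Σ(R_i − R̄_i)(R_m − R̄_m) = 288.2300  ⇒  Cov = 288.2300 / 8 = 36.0288
Σ(R_m − R̄_m)² = 285.8600  ⇒  Var(R_m) = 285.8600 / 8 = 35.7325
β = Cov / Var(R_m) = 36.0288 / 35.7325 = 1.0083

1.008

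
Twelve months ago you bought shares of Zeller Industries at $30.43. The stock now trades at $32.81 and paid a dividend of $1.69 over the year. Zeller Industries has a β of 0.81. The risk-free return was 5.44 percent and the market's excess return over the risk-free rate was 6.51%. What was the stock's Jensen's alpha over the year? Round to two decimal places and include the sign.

Realised HPR = (P1 + D1 − P0) / P0 = (32.81 + 1.69 − 30.43) / 30.43 = 4.07 / 30.43 = 13.3750%
CAPM required = R_f + β·MRP = 5.44% + 0.81 × 6.51% = 10.7131%
α = realised − required = 13.3750% − 10.7131% = +2.66%

+2.66%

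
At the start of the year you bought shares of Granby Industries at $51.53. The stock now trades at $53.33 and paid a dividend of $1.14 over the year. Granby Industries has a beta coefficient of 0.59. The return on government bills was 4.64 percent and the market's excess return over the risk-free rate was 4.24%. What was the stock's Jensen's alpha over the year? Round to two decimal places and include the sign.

Realised HPR = (P1 + D1 − P0) / P0 = (53.33 + 1.14 − 51.53) / 51.53 = 2.94 / 51.53 = 5.7054%
CAPM required = R_f + β·MRP = 4.64% + 0.59 × 4.24% = 7.1416%
α = realised − required = 5.7054% − 7.1416% = -1.44%

-1.44%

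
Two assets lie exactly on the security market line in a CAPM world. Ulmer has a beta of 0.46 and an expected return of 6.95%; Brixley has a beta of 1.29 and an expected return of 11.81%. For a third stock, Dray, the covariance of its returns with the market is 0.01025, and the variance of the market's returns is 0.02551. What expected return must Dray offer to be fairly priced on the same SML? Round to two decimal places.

6.61%

MRP = (11.81% − 6.95%) / (1.29 − 0.46) = 5.8554%
R_f = 6.95% − 0.46 × 5.8554% = 4.2565%
β_Dray = Cov / Var(R_m) = 0.01025 / 0.02551 = 0.4018
E(R_Dray) = R_f + β × MRP = 4.2565% + 0.4018 × 5.8554% = 6.61%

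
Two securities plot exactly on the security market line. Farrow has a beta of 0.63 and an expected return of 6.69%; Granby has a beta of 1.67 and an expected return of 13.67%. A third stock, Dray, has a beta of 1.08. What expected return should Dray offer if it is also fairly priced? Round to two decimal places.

9.71%

MRP (SML slope) = (13.67% − 6.69%) / (1.67 − 0.63) = 6.98% / 1.04 = 6.7115%
R_f (intercept) = 6.69% − 0.63 × 6.7115% = 2.4618%
E(R_Dray) = R_f + β × MRP = 2.4618% + 1.08 × 6.7115% = 9.71%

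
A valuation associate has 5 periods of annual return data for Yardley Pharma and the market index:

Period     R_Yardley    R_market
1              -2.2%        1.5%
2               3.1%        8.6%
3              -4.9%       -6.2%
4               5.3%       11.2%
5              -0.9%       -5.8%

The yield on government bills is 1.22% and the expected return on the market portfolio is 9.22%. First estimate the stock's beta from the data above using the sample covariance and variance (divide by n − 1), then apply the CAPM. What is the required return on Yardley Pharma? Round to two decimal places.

Mean R_i = (-2.2 + 3.1 − 4.9 + 5.3 − 0.9) / 5 = 0.0800%
Mean R_m = (1.5 + 8.6 − 6.2 + 11.2 − 5.8) / 5 = 1.8600%
Σ(R_i − R̄_i)(R_m − R̄_m) = 117.5760  ⇒  Cov = 117.5760 / 4 = 29.3940
Σ(R_m − R̄_m)² = 256.4320  ⇒  Var(R_m) = 256.4320 / 4 = 64.1080
β = Cov / Var(R_m) = 29.3940 / 64.1080 = 0.4585
MRP = 9.22% − 1.22% = 8.00%
E(R) = R_f + β × MRP = 1.22% + 0.4585 × 8.00% = 4.89%

4.89%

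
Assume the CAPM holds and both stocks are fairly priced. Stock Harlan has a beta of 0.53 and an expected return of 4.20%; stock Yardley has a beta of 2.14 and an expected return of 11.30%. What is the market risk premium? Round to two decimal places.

4.41%

Both satisfy E(R) = R_f + β·MRP, so the slope of the SML is
MRP = (11.30% − 4.20%) / (2.14 − 0.53) = 7.10% / 1.61 = 4.4099%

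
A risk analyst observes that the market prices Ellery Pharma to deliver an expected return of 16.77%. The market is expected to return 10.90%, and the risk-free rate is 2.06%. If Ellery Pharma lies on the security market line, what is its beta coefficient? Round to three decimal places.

MRP = 10.90% − 2.06% = 8.84%
β = (E(R) − R_f) / MRP = (16.77% − 2.06%) / 8.84% = 14.71% / 8.84% = 1.664

1.664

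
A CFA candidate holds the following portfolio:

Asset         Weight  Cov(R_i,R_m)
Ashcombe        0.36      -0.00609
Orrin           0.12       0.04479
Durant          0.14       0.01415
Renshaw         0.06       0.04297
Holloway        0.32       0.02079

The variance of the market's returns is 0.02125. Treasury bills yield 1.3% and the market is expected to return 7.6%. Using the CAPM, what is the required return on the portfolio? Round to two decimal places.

β_Ashcombe = -0.00609 / 0.02125 = -0.2866
β_Orrin = 0.04479 / 0.02125 = 2.1078
β_Durant = 0.01415 / 0.02125 = 0.6659
β_Renshaw = 0.04297 / 0.02125 = 2.0221
β_Holloway = 0.02079 / 0.02125 = 0.9784
β_P = Σ w_i β_i = 0.36×-0.2866 + 0.12×2.1078 + 0.14×0.6659 + 0.06×2.0221 + 0.32×0.9784 = 0.6774
MRP = 7.6% − 1.3% = 6.30%
E(R_P) = R_f + β_P × MRP = 1.3% + 0.6774 × 6.3% = 5.57%

5.57%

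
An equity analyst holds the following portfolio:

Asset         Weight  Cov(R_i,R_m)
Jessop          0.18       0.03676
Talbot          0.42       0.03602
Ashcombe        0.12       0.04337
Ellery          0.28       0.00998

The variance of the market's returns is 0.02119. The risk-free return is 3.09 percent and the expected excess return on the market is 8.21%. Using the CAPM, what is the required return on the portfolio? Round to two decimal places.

β_Jessop = 0.03676 / 0.02119 = 1.7348
β_Talbot = 0.03602 / 0.02119 = 1.6999
β_Ashcombe = 0.04337 / 0.02119 = 2.0467
β_Ellery = 0.00998 / 0.02119 = 0.4710
β_P = Σ w_i β_i = 0.18×1.7348 + 0.42×1.6999 + 0.12×2.0467 + 0.28×0.4710 = 1.4037
E(R_P) = R_f + β_P × MRP = 3.09% + 1.4037 × 8.21% = 14.61%

14.61%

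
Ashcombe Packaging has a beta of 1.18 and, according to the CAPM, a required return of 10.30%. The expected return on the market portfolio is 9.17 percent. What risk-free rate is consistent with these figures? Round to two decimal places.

E(R) = R_f + β(E(R_m) − R_f) = R_f(1 − β) + β·E(R_m)
10.30% = R_f × (1 − 1.18) + 1.18 × 9.17%
10.30% = R_f × -0.18 + 10.8206%
R_f = (10.30% − 10.8206%) / -0.18 = 2.89%

2.89%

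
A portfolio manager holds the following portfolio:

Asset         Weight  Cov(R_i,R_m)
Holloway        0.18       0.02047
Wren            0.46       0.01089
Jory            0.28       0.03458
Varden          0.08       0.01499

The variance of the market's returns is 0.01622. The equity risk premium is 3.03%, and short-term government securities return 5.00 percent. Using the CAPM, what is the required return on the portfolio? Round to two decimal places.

8.66%

β_Holloway = 0.02047 / 0.01622 = 1.2620
β_Wren = 0.01089 / 0.01622 = 0.6714
β_Jory = 0.03458 / 0.01622 = 2.1319
β_Varden = 0.01499 / 0.01622 = 0.9242
β_P = Σ w_i β_i = 0.18×1.2620 + 0.46×0.6714 + 0.28×2.1319 + 0.08×0.9242 = 1.2069
E(R_P) = R_f + β_P × MRP = 5.00% + 1.2069 × 3.03% = 8.66%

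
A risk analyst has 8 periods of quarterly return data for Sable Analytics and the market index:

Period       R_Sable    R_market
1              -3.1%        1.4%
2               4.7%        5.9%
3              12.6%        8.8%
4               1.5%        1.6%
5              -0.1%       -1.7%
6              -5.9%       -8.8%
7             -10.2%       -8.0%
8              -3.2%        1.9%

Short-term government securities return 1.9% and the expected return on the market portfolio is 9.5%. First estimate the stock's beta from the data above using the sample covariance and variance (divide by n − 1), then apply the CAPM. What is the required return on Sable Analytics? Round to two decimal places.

Mean R_i = (-3.1 + 4.7 + 12.6 + 1.5 − 0.1 − 5.9 − 10.2 − 3.2) / 8 = -0.4625%
Mean R_m = (1.4 + 5.9 + 8.8 + 1.6 − 1.7 − 8.8 − 8.0 + 1.9) / 8 = 0.1375%
Σ(R_i − R̄_i)(R_m − R̄_m) = 264.7888  ⇒  Cov = 264.7888 / 7 = 37.8270
Σ(R_m − R̄_m)² = 264.5588  ⇒  Var(R_m) = 264.5588 / 7 = 37.7941
β = Cov / Var(R_m) = 37.8270 / 37.7941 = 1.0009
MRP = 9.5% − 1.9% = 7.60%
E(R) = R_f + β × MRP = 1.9% + 1.0009 × 7.6% = 9.51%

9.51%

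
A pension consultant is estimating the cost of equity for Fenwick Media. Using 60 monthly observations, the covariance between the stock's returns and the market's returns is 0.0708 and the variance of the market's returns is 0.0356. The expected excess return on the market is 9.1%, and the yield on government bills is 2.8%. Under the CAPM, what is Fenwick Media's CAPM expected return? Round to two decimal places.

β = Cov(R_i, R_m) / Var(R_m) = 0.0708 / 0.0356 = 1.9888
E(R) = R_f + β × MRP = 2.8% + 1.9888 × 9.1% = 20.90%

20.90%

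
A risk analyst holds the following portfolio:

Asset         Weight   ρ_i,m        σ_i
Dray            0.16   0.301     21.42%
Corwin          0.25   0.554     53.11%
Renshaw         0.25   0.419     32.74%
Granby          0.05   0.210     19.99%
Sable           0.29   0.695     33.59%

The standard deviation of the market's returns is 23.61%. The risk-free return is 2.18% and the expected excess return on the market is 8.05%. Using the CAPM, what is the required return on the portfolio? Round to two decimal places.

β_Dray = 0.301 × 21.42% / 23.61% = 0.2731
β_Corwin = 0.554 × 53.11% / 23.61% = 1.2462
β_Renshaw = 0.419 × 32.74% / 23.61% = 0.5810
β_Granby = 0.210 × 19.99% / 23.61% = 0.1778
β_Sable = 0.695 × 33.59% / 23.61% = 0.9888
β_P = Σ w_i β_i = 0.16×0.2731 + 0.25×1.2462 + 0.25×0.5810 + 0.05×0.1778 + 0.29×0.9888 = 0.7961
E(R_P) = R_f + β_P × MRP = 2.18% + 0.7961 × 8.05% = 8.59%

8.59%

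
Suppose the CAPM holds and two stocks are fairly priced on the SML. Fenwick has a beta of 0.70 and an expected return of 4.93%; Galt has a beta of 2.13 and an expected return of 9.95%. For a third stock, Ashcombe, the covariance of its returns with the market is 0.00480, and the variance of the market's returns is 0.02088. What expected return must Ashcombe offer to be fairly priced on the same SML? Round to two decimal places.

3.28%

MRP = (9.95% − 4.93%) / (2.13 − 0.70) = 3.5105%
R_f = 4.93% − 0.70 × 3.5105% = 2.4727%
β_Ashcombe = Cov / Var(R_m) = 0.00480 / 0.02088 = 0.2299
E(R_Ashcombe) = R_f + β × MRP = 2.4727% + 0.2299 × 3.5105% = 3.28%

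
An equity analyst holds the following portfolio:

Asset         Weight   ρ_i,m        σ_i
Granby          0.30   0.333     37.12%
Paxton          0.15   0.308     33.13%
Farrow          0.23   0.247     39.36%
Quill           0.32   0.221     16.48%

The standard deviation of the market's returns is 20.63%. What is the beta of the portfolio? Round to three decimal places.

0.419

β_Granby = 0.333 × 37.12% / 20.63% = 0.5992
β_Paxton = 0.308 × 33.13% / 20.63% = 0.4946
β_Farrow = 0.247 × 39.36% / 20.63% = 0.4713
β_Quill = 0.221 × 16.48% / 20.63% = 0.1765
β_P = Σ w_i β_i = 0.30×0.5992 + 0.15×0.4946 + 0.23×0.4713 + 0.32×0.1765 = 0.4188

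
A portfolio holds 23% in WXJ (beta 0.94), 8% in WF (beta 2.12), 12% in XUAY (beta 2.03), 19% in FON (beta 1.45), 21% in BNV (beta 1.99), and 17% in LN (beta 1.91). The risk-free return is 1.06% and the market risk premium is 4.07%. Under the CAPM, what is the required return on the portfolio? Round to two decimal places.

7.77%

β_P = Σ w_i β_i = 0.23×0.94 + 0.08×2.12 + 0.12×2.03 + 0.19×1.45 + 0.21×1.99 + 0.17×1.91 = 1.6475
E(R_P) = R_f + β_P × MRP = 1.06% + 1.6475 × 4.07% = 7.77%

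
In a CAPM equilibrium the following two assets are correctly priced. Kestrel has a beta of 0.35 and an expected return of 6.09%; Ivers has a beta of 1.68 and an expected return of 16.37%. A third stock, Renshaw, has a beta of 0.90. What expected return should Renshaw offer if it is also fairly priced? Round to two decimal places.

10.34%

MRP (SML slope) = (16.37% − 6.09%) / (1.68 − 0.35) = 10.28% / 1.33 = 7.7293%
R_f (intercept) = 6.09% − 0.35 × 7.7293% = 3.3847%
E(R_Renshaw) = R_f + β × MRP = 3.3847% + 0.90 × 7.7293% = 10.34%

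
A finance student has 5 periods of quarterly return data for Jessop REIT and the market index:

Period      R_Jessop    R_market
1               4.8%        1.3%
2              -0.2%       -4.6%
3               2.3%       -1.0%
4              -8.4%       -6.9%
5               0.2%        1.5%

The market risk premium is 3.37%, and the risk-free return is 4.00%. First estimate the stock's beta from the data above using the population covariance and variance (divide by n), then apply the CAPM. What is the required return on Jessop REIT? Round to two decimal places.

7.72%

Mean R_i = (4.8 − 0.2 + 2.3 − 8.4 + 0.2) / 5 = -0.2600%
Mean R_m = (1.3 − 4.6 − 1.0 − 6.9 + 1.5) / 5 = -1.9400%
Σ(R_i − R̄_i)(R_m − R̄_m) = 60.5980  ⇒  Cov = 60.5980 / 5 = 12.1196
Σ(R_m − R̄_m)² = 54.8920  ⇒  Var(R_m) = 54.8920 / 5 = 10.9784
β = Cov / Var(R_m) = 12.1196 / 10.9784 = 1.1039
E(R) = R_f + β × MRP = 4.00% + 1.1039 × 3.37% = 7.72%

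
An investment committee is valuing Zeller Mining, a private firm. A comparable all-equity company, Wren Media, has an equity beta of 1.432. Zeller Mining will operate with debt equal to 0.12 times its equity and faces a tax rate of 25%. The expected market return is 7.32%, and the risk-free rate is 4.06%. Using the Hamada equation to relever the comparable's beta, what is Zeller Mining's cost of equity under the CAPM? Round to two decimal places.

β_L = β_U × [1 + (1 − t)(D/E)] = 1.432 × [1 + (1 − 0.25) × 0.12]
    = 1.432 × [1 + 0.75 × 0.12] = 1.432 × 1.0900 = 1.5609
MRP = 7.32% − 4.06% = 3.26%
E(R) = R_f + β_L × MRP = 4.06% + 1.5609 × 3.26% = 9.15%

9.15%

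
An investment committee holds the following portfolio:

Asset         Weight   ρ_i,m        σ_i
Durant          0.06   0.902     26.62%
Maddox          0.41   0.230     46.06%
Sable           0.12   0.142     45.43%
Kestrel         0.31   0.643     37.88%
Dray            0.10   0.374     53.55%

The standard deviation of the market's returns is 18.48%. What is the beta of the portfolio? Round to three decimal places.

β_Durant = 0.902 × 26.62% / 18.48% = 1.2993
β_Maddox = 0.230 × 46.06% / 18.48% = 0.5733
β_Sable = 0.142 × 45.43% / 18.48% = 0.3491
β_Kestrel = 0.643 × 37.88% / 18.48% = 1.3180
β_Dray = 0.374 × 53.55% / 18.48% = 1.0838
β_P = Σ w_i β_i = 0.06×1.2993 + 0.41×0.5733 + 0.12×0.3491 + 0.31×1.3180 + 0.10×1.0838 = 0.8719

0.872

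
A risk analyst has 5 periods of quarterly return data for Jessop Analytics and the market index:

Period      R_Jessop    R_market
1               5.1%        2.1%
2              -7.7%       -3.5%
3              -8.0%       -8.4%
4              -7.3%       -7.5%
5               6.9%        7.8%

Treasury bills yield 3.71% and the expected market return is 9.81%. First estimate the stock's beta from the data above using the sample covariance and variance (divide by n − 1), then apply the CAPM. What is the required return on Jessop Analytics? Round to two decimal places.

Mean R_i = (5.1 − 7.7 − 8.0 − 7.3 + 6.9) / 5 = -2.2000%
Mean R_m = (2.1 − 3.5 − 8.4 − 7.5 + 7.8) / 5 = -1.9000%
Σ(R_i − R̄_i)(R_m − R̄_m) = 192.5300  ⇒  Cov = 192.5300 / 4 = 48.1325
Σ(R_m − R̄_m)² = 186.2600  ⇒  Var(R_m) = 186.2600 / 4 = 46.5650
β = Cov / Var(R_m) = 48.1325 / 46.5650 = 1.0337
MRP = 9.81% − 3.71% = 6.10%
E(R) = R_f + β × MRP = 3.71% + 1.0337 × 6.10% = 10.02%

10.02%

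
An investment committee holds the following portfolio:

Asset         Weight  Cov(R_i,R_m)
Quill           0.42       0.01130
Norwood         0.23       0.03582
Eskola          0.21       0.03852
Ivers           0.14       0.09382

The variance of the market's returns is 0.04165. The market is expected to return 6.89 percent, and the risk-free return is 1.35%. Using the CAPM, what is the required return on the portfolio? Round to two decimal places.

β_Quill = 0.01130 / 0.04165 = 0.2713
β_Norwood = 0.03582 / 0.04165 = 0.8600
β_Eskola = 0.03852 / 0.04165 = 0.9248
β_Ivers = 0.09382 / 0.04165 = 2.2526
β_P = Σ w_i β_i = 0.42×0.2713 + 0.23×0.8600 + 0.21×0.9248 + 0.14×2.2526 = 0.8213
MRP = 6.89% − 1.35% = 5.54%
E(R_P) = R_f + β_P × MRP = 1.35% + 0.8213 × 5.54% = 5.90%

5.90%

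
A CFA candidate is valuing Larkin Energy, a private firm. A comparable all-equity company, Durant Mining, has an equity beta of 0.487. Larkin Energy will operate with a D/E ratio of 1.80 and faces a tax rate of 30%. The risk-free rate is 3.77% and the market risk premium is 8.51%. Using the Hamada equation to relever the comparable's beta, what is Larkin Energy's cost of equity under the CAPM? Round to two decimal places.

β_L = β_U × [1 + (1 − t)(D/E)] = 0.487 × [1 + (1 − 0.30) × 1.80]
    = 0.487 × [1 + 0.70 × 1.80] = 0.487 × 2.2600 = 1.1006
E(R) = R_f + β_L × MRP = 3.77% + 1.1006 × 8.51% = 13.14%

13.14%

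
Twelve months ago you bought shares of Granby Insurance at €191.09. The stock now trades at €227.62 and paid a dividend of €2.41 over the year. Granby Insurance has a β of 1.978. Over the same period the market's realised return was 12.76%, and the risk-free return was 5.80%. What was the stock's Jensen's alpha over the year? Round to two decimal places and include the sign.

Realised HPR = (P1 + D1 − P0) / P0 = (227.62 + 2.41 − 191.09) / 191.09 = 38.94 / 191.09 = 20.3778%
MRP = 12.76% − 5.80% = 6.96%
CAPM required = R_f + β·MRP = 5.80% + 1.978 × 6.96% = 19.56688%
α = realised − required = 20.3778% − 19.56688% = +0.81%

+0.81%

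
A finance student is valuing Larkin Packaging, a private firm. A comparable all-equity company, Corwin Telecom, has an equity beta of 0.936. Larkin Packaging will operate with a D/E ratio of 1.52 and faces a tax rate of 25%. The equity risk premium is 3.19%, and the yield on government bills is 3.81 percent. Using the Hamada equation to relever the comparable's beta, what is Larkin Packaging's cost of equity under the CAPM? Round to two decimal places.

β_L = β_U × [1 + (1 − t)(D/E)] = 0.936 × [1 + (1 − 0.25) × 1.52]
    = 0.936 × [1 + 0.75 × 1.52] = 0.936 × 2.1400 = 2.0030
E(R) = R_f + β_L × MRP = 3.81% + 2.0030 × 3.19% = 10.20%

10.20%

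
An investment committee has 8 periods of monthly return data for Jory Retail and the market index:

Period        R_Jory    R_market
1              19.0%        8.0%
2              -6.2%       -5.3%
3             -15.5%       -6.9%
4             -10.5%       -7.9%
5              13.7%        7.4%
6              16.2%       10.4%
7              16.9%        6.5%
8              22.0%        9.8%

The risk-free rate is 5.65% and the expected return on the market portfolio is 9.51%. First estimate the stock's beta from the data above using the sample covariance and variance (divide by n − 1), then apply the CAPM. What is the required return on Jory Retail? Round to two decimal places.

12.77%

Mean R_i = (19.0 − 6.2 − 15.5 − 10.5 + 13.7 + 16.2 + 16.9 + 22.0) / 8 = 6.9500%
Mean R_m = (8.0 − 5.3 − 6.9 − 7.9 + 7.4 + 10.4 + 6.5 + 9.8) / 8 = 2.7500%
Σ(R_i − R̄_i)(R_m − R̄_m) = 817.1700  ⇒  Cov = 817.1700 / 7 = 116.7386
Σ(R_m − R̄_m)² = 442.8200  ⇒  Var(R_m) = 442.8200 / 7 = 63.2600
β = Cov / Var(R_m) = 116.7386 / 63.2600 = 1.8454
MRP = 9.51% − 5.65% = 3.86%
E(R) = R_f + β × MRP = 5.65% + 1.8454 × 3.86% = 12.77%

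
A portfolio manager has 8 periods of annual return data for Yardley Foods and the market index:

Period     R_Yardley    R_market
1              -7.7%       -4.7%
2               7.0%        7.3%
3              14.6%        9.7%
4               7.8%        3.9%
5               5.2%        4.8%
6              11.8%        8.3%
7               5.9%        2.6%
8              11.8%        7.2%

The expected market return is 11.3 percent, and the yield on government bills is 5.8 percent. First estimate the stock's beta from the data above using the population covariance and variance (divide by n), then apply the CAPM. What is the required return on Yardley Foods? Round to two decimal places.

Mean R_i = (-7.7 + 7.0 + 14.6 + 7.8 + 5.2 + 11.8 + 5.9 + 11.8) / 8 = 7.0500%
Mean R_m = (-4.7 + 7.3 + 9.7 + 3.9 + 4.8 + 8.3 + 2.6 + 7.2) / 8 = 4.8875%
Σ(R_i − R̄_i)(R_m − R̄_m) = 206.8750  ⇒  Cov = 206.8750 / 8 = 25.8594
Σ(R_m − R̄_m)² = 144.1088  ⇒  Var(R_m) = 144.1088 / 8 = 18.0136
β = Cov / Var(R_m) = 25.8594 / 18.0136 = 1.4355
MRP = 11.3% − 5.8% = 5.50%
E(R) = R_f + β × MRP = 5.8% + 1.4355 × 5.5% = 13.70%

13.70%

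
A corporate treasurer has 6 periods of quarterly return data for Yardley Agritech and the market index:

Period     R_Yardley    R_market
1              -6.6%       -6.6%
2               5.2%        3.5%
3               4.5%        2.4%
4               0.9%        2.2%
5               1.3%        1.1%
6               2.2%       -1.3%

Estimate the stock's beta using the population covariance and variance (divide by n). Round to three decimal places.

1.036

Mean R_i = (-6.6 + 5.2 + 4.5 + 0.9 + 1.3 + 2.2) / 6 = 1.2500%
Mean R_m = (-6.6 + 3.5 + 2.4 + 2.2 + 1.1 − 1.3) / 6 = 0.2167%
Σ(R_i − R̄_i)(R_m − R̄_m) = 71.4850  ⇒  Cov = 71.4850 / 6 = 11.9142
Σ(R_m − R̄_m)² = 69.0283  ⇒  Var(R_m) = 69.0283 / 6 = 11.5047
β = Cov / Var(R_m) = 11.9142 / 11.5047 = 1.0356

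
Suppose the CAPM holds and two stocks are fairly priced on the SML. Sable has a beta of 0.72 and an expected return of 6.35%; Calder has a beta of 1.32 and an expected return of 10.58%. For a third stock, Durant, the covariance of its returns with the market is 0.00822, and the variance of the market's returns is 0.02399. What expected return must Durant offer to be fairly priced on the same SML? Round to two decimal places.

MRP = (10.58% − 6.35%) / (1.32 − 0.72) = 7.0500%
R_f = 6.35% − 0.72 × 7.0500% = 1.2740%
β_Durant = Cov / Var(R_m) = 0.00822 / 0.02399 = 0.3426
E(R_Durant) = R_f + β × MRP = 1.2740% + 0.3426 × 7.0500% = 3.69%

3.69%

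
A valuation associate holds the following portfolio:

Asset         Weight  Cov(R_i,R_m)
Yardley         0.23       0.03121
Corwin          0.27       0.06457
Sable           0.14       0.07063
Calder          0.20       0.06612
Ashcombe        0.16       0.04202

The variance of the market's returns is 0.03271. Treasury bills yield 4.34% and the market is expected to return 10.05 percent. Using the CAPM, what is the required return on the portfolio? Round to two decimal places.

β_Yardley = 0.03121 / 0.03271 = 0.9541
β_Corwin = 0.06457 / 0.03271 = 1.9740
β_Sable = 0.07063 / 0.03271 = 2.1593
β_Calder = 0.06612 / 0.03271 = 2.0214
β_Ashcombe = 0.04202 / 0.03271 = 1.2846
β_P = Σ w_i β_i = 0.23×0.9541 + 0.27×1.9740 + 0.14×2.1593 + 0.20×2.0214 + 0.16×1.2846 = 1.6645
MRP = 10.05% − 4.34% = 5.71%
E(R_P) = R_f + β_P × MRP = 4.34% + 1.6645 × 5.71% = 13.84%

13.84%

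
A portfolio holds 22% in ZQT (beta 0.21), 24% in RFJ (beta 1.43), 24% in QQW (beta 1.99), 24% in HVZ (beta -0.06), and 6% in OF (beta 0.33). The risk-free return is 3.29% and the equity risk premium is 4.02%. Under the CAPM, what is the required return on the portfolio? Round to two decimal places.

6.80%

β_P = Σ w_i β_i = 0.22×0.21 + 0.24×1.43 + 0.24×1.99 + 0.24×-0.06 + 0.06×0.33 = 0.8724
E(R_P) = R_f + β_P × MRP = 3.29% + 0.8724 × 4.02% = 6.80%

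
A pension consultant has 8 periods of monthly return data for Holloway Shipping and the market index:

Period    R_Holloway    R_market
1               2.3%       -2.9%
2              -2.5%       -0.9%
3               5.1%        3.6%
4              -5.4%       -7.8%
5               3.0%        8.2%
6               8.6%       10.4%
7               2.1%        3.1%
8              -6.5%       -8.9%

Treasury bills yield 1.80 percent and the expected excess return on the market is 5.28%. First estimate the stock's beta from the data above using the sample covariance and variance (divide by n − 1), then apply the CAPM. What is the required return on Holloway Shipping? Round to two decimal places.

Mean R_i = (2.3 − 2.5 + 5.1 − 5.4 + 3.0 + 8.6 + 2.1 − 6.5) / 8 = 0.8375%
Mean R_m = (-2.9 − 0.9 + 3.6 − 7.8 + 8.2 + 10.4 + 3.1 − 8.9) / 8 = 0.6000%
Σ(R_i − R̄_i)(R_m − R̄_m) = 230.4400  ⇒  Cov = 230.4400 / 7 = 32.9200
Σ(R_m − R̄_m)² = 344.3600  ⇒  Var(R_m) = 344.3600 / 7 = 49.1943
β = Cov / Var(R_m) = 32.9200 / 49.1943 = 0.6692
E(R) = R_f + β × MRP = 1.80% + 0.6692 × 5.28% = 5.33%

5.33%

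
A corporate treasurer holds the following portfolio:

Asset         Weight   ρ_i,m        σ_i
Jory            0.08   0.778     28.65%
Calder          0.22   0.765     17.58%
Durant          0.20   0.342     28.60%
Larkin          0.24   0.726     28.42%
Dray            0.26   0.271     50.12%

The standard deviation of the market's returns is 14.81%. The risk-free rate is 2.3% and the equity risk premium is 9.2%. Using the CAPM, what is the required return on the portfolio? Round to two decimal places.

11.73%

β_Jory = 0.778 × 28.65% / 14.81% = 1.5050
β_Calder = 0.765 × 17.58% / 14.81% = 0.9081
β_Durant = 0.342 × 28.60% / 14.81% = 0.6604
β_Larkin = 0.726 × 28.42% / 14.81% = 1.3932
β_Dray = 0.271 × 50.12% / 14.81% = 0.9171
β_P = Σ w_i β_i = 0.08×1.5050 + 0.22×0.9081 + 0.20×0.6604 + 0.24×1.3932 + 0.26×0.9171 = 1.0251
E(R_P) = R_f + β_P × MRP = 2.3% + 1.0251 × 9.2% = 11.73%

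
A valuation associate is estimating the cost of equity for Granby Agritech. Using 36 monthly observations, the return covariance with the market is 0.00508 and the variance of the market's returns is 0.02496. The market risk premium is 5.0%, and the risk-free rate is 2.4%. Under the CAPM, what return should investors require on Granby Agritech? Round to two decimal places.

3.42%

β = Cov(R_i, R_m) / Var(R_m) = 0.00508 / 0.02496 = 0.2035
E(R) = R_f + β × MRP = 2.4% + 0.2035 × 5.0% = 3.42%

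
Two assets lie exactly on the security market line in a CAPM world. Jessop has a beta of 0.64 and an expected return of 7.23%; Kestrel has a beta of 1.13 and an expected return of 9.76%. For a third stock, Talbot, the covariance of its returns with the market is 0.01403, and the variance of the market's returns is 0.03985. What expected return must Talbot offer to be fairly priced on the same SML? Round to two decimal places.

MRP = (9.76% − 7.23%) / (1.13 − 0.64) = 5.1633%
R_f = 7.23% − 0.64 × 5.1633% = 3.9255%
β_Talbot = Cov / Var(R_m) = 0.01403 / 0.03985 = 0.3521
E(R_Talbot) = R_f + β × MRP = 3.9255% + 0.3521 × 5.1633% = 5.74%

5.74%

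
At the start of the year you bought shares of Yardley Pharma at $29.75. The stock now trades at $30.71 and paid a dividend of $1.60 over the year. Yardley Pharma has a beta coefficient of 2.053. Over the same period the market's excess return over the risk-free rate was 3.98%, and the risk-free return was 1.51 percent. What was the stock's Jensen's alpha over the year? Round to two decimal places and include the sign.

Realised HPR = (P1 + D1 − P0) / P0 = (30.71 + 1.60 − 29.75) / 29.75 = 2.56 / 29.75 = 8.6050%
CAPM required = R_f + β·MRP = 1.51% + 2.053 × 3.98% = 9.68094%
α = realised − required = 8.6050% − 9.68094% = -1.08%

-1.08%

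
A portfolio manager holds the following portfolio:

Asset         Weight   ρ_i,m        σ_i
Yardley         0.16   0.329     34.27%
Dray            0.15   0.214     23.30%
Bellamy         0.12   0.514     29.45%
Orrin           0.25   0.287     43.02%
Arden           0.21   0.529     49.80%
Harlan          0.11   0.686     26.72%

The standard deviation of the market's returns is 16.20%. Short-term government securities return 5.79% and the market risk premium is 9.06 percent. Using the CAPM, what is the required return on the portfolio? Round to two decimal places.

14.18%

β_Yardley = 0.329 × 34.27% / 16.20% = 0.6960
β_Dray = 0.214 × 23.30% / 16.20% = 0.3078
β_Bellamy = 0.514 × 29.45% / 16.20% = 0.9344
β_Orrin = 0.287 × 43.02% / 16.20% = 0.7621
β_Arden = 0.529 × 49.80% / 16.20% = 1.6262
β_Harlan = 0.686 × 26.72% / 16.20% = 1.1315
β_P = Σ w_i β_i = 0.16×0.6960 + 0.15×0.3078 + 0.12×0.9344 + 0.25×0.7621 + 0.21×1.6262 + 0.11×1.1315 = 0.9262
E(R_P) = R_f + β_P × MRP = 5.79% + 0.9262 × 9.06% = 14.18%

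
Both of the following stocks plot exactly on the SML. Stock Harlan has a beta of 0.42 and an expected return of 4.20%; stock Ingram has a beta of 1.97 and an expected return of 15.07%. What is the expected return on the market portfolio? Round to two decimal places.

Both satisfy E(R) = R_f + β·MRP, so the slope of the SML is
MRP = (15.07% − 4.20%) / (1.97 − 0.42) = 10.87% / 1.55 = 7.0129%
R_f = E(R_Harlan) − β_Harlan·MRP = 4.20% − 0.42 × 7.0129% = 1.2546%
E(R_m) = R_f + MRP = 1.2546% + 7.0129% = 8.27%

8.27%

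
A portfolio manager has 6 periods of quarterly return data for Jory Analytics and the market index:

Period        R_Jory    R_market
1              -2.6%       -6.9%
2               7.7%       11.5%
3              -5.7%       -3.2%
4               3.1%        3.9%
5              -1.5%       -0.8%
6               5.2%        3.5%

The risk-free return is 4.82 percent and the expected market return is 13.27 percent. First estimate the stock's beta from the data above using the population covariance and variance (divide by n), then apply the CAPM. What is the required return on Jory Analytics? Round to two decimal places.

10.84%

Mean R_i = (-2.6 + 7.7 − 5.7 + 3.1 − 1.5 + 5.2) / 6 = 1.0333%
Mean R_m = (-6.9 + 11.5 − 3.2 + 3.9 − 0.8 + 3.5) / 6 = 1.3333%
Σ(R_i − R̄_i)(R_m − R̄_m) = 147.9533  ⇒  Cov = 147.9533 / 6 = 24.6589
Σ(R_m − R̄_m)² = 207.5333  ⇒  Var(R_m) = 207.5333 / 6 = 34.5889
β = Cov / Var(R_m) = 24.6589 / 34.5889 = 0.7129
MRP = 13.27% − 4.82% = 8.45%
E(R) = R_f + β × MRP = 4.82% + 0.7129 × 8.45% = 10.84%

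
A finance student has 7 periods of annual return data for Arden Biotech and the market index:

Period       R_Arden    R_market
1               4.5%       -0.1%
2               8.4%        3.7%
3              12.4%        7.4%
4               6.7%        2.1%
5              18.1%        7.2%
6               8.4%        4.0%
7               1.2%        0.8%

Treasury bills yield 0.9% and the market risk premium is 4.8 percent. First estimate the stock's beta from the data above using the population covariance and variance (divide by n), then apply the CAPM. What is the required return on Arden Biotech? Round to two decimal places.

9.06%

Mean R_i = (4.5 + 8.4 + 12.4 + 6.7 + 18.1 + 8.4 + 1.2) / 7 = 8.5286%
Mean R_m = (-0.1 + 3.7 + 7.4 + 2.1 + 7.2 + 4.0 + 0.8) / 7 = 3.5857%
Σ(R_i − R̄_i)(R_m − R̄_m) = 87.2729  ⇒  Cov = 87.2729 / 7 = 12.4676
Σ(R_m − R̄_m)² = 51.3486  ⇒  Var(R_m) = 51.3486 / 7 = 7.3355
β = Cov / Var(R_m) = 12.4676 / 7.3355 = 1.6996
E(R) = R_f + β × MRP = 0.9% + 1.6996 × 4.8% = 9.06%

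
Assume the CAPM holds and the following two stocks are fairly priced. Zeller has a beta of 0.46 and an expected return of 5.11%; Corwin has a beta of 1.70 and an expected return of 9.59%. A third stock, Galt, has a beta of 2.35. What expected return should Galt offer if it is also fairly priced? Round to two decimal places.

11.94%

MRP (SML slope) = (9.59% − 5.11%) / (1.70 − 0.46) = 4.48% / 1.24 = 3.6129%
R_f (intercept) = 5.11% − 0.46 × 3.6129% = 3.4481%
E(R_Galt) = R_f + β × MRP = 3.4481% + 2.35 × 3.6129% = 11.94%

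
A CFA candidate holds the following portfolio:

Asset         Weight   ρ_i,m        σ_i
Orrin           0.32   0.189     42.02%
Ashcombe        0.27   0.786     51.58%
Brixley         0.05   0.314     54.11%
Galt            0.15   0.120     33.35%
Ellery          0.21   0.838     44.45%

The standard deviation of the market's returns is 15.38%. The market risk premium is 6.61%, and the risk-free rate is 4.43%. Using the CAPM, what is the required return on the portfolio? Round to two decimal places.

14.21%

β_Orrin = 0.189 × 42.02% / 15.38% = 0.5164
β_Ashcombe = 0.786 × 51.58% / 15.38% = 2.6360
β_Brixley = 0.314 × 54.11% / 15.38% = 1.1047
β_Galt = 0.120 × 33.35% / 15.38% = 0.2602
β_Ellery = 0.838 × 44.45% / 15.38% = 2.4219
β_P = Σ w_i β_i = 0.32×0.5164 + 0.27×2.6360 + 0.05×1.1047 + 0.15×0.2602 + 0.21×2.4219 = 1.4798
E(R_P) = R_f + β_P × MRP = 4.43% + 1.4798 × 6.61% = 14.21%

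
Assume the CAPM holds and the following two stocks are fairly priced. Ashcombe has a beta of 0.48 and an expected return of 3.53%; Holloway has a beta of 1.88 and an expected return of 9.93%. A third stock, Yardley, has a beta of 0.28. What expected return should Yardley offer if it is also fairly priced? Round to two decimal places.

2.62%

MRP (SML slope) = (9.93% − 3.53%) / (1.88 − 0.48) = 6.40% / 1.40 = 4.5714%
R_f (intercept) = 3.53% − 0.48 × 4.5714% = 1.3357%
E(R_Yardley) = R_f + β × MRP = 1.3357% + 0.28 × 4.5714% = 2.62%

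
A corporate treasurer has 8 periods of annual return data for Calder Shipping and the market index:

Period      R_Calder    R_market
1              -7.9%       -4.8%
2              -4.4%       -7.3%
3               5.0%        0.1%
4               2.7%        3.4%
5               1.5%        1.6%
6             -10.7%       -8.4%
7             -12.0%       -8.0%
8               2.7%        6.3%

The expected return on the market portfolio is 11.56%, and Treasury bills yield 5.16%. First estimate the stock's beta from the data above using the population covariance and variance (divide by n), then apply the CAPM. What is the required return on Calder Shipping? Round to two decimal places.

Mean R_i = (-7.9 − 4.4 + 5.0 + 2.7 + 1.5 − 10.7 − 12.0 + 2.7) / 8 = -2.8875%
Mean R_m = (-4.8 − 7.3 + 0.1 + 3.4 + 1.6 − 8.4 − 8.0 + 6.3) / 8 = -2.1375%
Σ(R_i − R̄_i)(R_m − R̄_m) = 235.6338  ⇒  Cov = 235.6338 / 8 = 29.4542
Σ(R_m − R̄_m)² = 228.1588  ⇒  Var(R_m) = 228.1588 / 8 = 28.5199
β = Cov / Var(R_m) = 29.4542 / 28.5199 = 1.0328
MRP = 11.56% − 5.16% = 6.40%
E(R) = R_f + β × MRP = 5.16% + 1.0328 × 6.40% = 11.77%

11.77%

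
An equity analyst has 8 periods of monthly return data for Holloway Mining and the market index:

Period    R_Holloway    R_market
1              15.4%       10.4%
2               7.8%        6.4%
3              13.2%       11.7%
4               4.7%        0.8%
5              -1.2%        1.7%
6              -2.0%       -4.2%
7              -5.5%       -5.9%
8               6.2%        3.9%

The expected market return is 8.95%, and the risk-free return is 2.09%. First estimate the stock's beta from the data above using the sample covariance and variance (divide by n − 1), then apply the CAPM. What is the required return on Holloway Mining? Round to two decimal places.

9.72%

Mean R_i = (15.4 + 7.8 + 13.2 + 4.7 − 1.2 − 2.0 − 5.5 + 6.2) / 8 = 4.8250%
Mean R_m = (10.4 + 6.4 + 11.7 + 0.8 + 1.7 − 4.2 − 5.9 + 3.9) / 8 = 3.1000%
Σ(R_i − R̄_i)(R_m − R̄_m) = 311.6100  ⇒  Cov = 311.6100 / 7 = 44.5157
Σ(R_m − R̄_m)² = 280.3200  ⇒  Var(R_m) = 280.3200 / 7 = 40.0457
β = Cov / Var(R_m) = 44.5157 / 40.0457 = 1.1116
MRP = 8.95% − 2.09% = 6.86%
E(R) = R_f + β × MRP = 2.09% + 1.1116 × 6.86% = 9.72%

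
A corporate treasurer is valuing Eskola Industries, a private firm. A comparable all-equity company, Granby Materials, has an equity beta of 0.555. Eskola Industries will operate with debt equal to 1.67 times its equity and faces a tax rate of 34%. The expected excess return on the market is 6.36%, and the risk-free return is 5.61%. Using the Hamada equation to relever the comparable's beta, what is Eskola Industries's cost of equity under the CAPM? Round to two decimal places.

13.03%

β_L = β_U × [1 + (1 − t)(D/E)] = 0.555 × [1 + (1 − 0.34) × 1.67]
    = 0.555 × [1 + 0.66 × 1.67] = 0.555 × 2.1022 = 1.1667
E(R) = R_f + β_L × MRP = 5.61% + 1.1667 × 6.36% = 13.03%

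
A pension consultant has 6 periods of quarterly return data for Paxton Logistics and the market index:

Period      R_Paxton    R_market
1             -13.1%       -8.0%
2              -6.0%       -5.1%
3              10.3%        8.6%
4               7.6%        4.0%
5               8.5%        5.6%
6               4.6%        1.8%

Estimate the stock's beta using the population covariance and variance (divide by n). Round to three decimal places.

1.435

Mean R_i = (-13.1 − 6.0 + 10.3 + 7.6 + 8.5 + 4.6) / 6 = 1.9833%
Mean R_m = (-8.0 − 5.1 + 8.6 + 4.0 + 5.6 + 1.8) / 6 = 1.1500%
Σ(R_i − R̄_i)(R_m − R̄_m) = 296.5750  ⇒  Cov = 296.5750 / 6 = 49.4292
Σ(R_m − R̄_m)² = 206.6350  ⇒  Var(R_m) = 206.6350 / 6 = 34.4392
β = Cov / Var(R_m) = 49.4292 / 34.4392 = 1.4353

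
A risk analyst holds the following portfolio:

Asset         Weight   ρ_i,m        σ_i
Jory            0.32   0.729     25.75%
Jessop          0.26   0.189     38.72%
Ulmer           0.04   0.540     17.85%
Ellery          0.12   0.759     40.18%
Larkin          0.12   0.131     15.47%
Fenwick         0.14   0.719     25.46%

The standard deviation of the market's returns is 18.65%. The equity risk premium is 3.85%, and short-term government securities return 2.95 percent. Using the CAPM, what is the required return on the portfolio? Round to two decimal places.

β_Jory = 0.729 × 25.75% / 18.65% = 1.0065
β_Jessop = 0.189 × 38.72% / 18.65% = 0.3924
β_Ulmer = 0.540 × 17.85% / 18.65% = 0.5168
β_Ellery = 0.759 × 40.18% / 18.65% = 1.6352
β_Larkin = 0.131 × 15.47% / 18.65% = 0.1087
β_Fenwick = 0.719 × 25.46% / 18.65% = 0.9815
β_P = Σ w_i β_i = 0.32×1.0065 + 0.26×0.3924 + 0.04×0.5168 + 0.12×1.6352 + 0.12×0.1087 + 0.14×0.9815 = 0.7915
E(R_P) = R_f + β_P × MRP = 2.95% + 0.7915 × 3.85% = 6.00%

6.00%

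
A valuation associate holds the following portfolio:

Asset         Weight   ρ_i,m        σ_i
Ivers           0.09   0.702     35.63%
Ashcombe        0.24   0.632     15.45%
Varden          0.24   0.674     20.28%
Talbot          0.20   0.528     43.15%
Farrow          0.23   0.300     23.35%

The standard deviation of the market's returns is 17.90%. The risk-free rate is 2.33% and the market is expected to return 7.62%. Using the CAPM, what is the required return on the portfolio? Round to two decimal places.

6.48%

β_Ivers = 0.702 × 35.63% / 17.90% = 1.3973
β_Ashcombe = 0.632 × 15.45% / 17.90% = 0.5455
β_Varden = 0.674 × 20.28% / 17.90% = 0.7636
β_Talbot = 0.528 × 43.15% / 17.90% = 1.2728
β_Farrow = 0.300 × 23.35% / 17.90% = 0.3913
β_P = Σ w_i β_i = 0.09×1.3973 + 0.24×0.5455 + 0.24×0.7636 + 0.20×1.2728 + 0.23×0.3913 = 0.7845
MRP = 7.62% − 2.33% = 5.29%
E(R_P) = R_f + β_P × MRP = 2.33% + 0.7845 × 5.29% = 6.48%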